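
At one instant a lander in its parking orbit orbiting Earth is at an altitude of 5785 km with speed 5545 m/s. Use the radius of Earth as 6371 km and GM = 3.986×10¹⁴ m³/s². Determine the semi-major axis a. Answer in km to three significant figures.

a ≈ 11400 km

r = 6371 + 5785 = 12156 km = 1.216×10⁷ m.
Vis-viva rearranged: 1/a = 2/r − v²/μ = 1.645×10⁻⁷ − 7.714×10⁻⁸ = 8.739×10⁻⁸ m⁻¹.
a = 1.144×10⁷ m = 11443 km.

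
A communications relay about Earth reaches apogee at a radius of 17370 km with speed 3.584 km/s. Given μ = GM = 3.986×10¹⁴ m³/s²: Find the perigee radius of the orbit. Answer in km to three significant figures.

r_a = 1.737×10⁷ m.
Specific energy ε = v²/2 − μ/r = -1.653×10⁷ J/kg, so a = −μ/(2ε) = 1.206×10⁷ m.
The apsides satisfy r_p + r_a = 2a, so the perigee radius is 2a − r_a = 6.751×10⁶ m = 6750.9 km.

perigee radius ≈ 6750 km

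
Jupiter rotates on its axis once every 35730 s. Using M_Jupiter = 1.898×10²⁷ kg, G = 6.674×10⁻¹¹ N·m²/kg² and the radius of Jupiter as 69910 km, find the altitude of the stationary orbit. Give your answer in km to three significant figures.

μ = GM = 6.674×10⁻¹¹ × 1.898×10²⁷ = 1.267×10¹⁷ m³/s².
A synchronous orbit has period T, so by Kepler's third law a = (μT²/4π²)^(1/3).
μT²/4π² = 1.267×10¹⁷ × (3.573×10⁴)² / 39.48 = 4.096×10²⁴ m³.
a = 1.600×10⁸ m = 1.6000×10⁵ km.
Altitude h = a − R = 1.6000×10⁵ − 69910 = 90094 km.

h_sync ≈ 90100 km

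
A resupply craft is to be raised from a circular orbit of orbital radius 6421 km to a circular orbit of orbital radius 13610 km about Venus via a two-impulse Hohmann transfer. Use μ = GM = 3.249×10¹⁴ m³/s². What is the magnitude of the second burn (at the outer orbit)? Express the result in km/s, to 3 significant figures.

Δv ≈ 0.974 km/s

r₁ = 6421 km = 6.421×10⁶ m.
r₂ = 13610 km = 1.361×10⁷ m.
Transfer ellipse a_t = (r₁ + r₂)/2 = 1.002×10⁷ m.
At r₁: circular v_c1 = √(μ/r₁) = 7113 m/s; transfer-periapsis v_p = √[μ(2/r₁ − 1/a_t)] = 8292 m/s.
At r₂: circular v_c2 = √(μ/r₂) = 4886 m/s; transfer-apoapsis v_a = √[μ(2/r₂ − 1/a_t)] = 3912 m/s.
Δv₂ = v_c2 − v_a = 973.8 m/s.
= 0.9738 km/s.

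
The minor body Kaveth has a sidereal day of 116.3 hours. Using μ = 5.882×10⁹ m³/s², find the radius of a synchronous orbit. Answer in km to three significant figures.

r_sync ≈ 2970 km

T = 116.3 hours = 4.187×10⁵ s.
A synchronous orbit has period T, so by Kepler's third law a = (μT²/4π²)^(1/3).
μT²/4π² = 5.882×10⁹ × (4.187×10⁵)² / 39.48 = 2.612×10¹⁹ m³.
a = 2.967×10⁶ m = 2966.9 km.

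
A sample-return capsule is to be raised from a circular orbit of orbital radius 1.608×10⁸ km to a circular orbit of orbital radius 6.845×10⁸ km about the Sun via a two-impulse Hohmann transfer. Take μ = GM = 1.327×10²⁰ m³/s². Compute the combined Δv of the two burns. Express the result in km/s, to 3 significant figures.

r₁ = 1.608×10⁸ km = 1.608×10¹¹ m.
r₂ = 6.845×10⁸ km = 6.845×10¹¹ m.
Transfer ellipse a_t = (r₁ + r₂)/2 = 4.226×10¹¹ m.
At r₁: circular v_c1 = √(μ/r₁) = 28730 m/s; transfer-perihelion v_p = √[μ(2/r₁ − 1/a_t)] = 36560 m/s.
Δv₁ = v_p − v_c1 = 7831 m/s.
At r₂: circular v_c2 = √(μ/r₂) = 13920 m/s; transfer-aphelion v_a = √[μ(2/r₂ − 1/a_t)] = 8588 m/s.
Δv₂ = v_c2 − v_a = 5335 m/s.
Total Δv = Δv₁ + Δv₂ = 13170 m/s = 13.17 km/s.

Δv_total ≈ 13.2 km/s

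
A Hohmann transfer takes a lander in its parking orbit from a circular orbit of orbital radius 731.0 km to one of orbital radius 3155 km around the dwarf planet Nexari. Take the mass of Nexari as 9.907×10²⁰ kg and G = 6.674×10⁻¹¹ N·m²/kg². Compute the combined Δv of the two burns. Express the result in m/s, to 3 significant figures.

Δv_total ≈ 138 m/s

μ = GM = 6.674×10⁻¹¹ × 9.907×10²⁰ = 6.612×10¹⁰ m³/s².
r₁ = 731.0 km = 7.310×10⁵ m.
r₂ = 3155 km = 3.155×10⁶ m.
Transfer ellipse a_t = (r₁ + r₂)/2 = 1.943×10⁶ m.
At r₁: circular v_c1 = √(μ/r₁) = 300.7 m/s; transfer-periapsis v_p = √[μ(2/r₁ − 1/a_t)] = 383.2 m/s.
Δv₁ = v_p − v_c1 = 82.49 m/s.
At r₂: circular v_c2 = √(μ/r₂) = 144.8 m/s; transfer-apoapsis v_a = √[μ(2/r₂ − 1/a_t)] = 88.79 m/s.
Δv₂ = v_c2 − v_a = 55.97 m/s.
Total Δv = Δv₁ + Δv₂ = 138.5 m/s.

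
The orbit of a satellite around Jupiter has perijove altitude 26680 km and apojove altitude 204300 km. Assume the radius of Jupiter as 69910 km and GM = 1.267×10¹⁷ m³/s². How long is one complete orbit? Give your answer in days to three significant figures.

T ≈ 0.516 days

r_p = 69910 + 26680 = 96590 km = 9.6590×10⁷ m.
r_a = 69910 + 204300 = 274210 km = 2.7421×10⁸ m.
Semi-major axis a = (r_p + r_a)/2 = (96590 + 2.7421×10⁵)/2 = 1.8540×10⁵ km = 1.854×10⁸ m.
By Kepler's third law T = 2π√(a³/μ) = 2π × 7.092×10³ = 4.456×10⁴ s.
= 0.5158 days.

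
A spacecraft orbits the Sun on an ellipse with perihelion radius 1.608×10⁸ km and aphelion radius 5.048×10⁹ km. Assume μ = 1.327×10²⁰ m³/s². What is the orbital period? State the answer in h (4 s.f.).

T ≈ 636800 h

Semi-major axis a = (r_p + r_a)/2 = (1.6080×10⁸ + 5.0480×10⁹)/2 = 2.6044×10⁹ km = 2.604×10¹² m.
By Kepler's third law T = 2π√(a³/μ) = 2π × 3.649×10⁸ = 2.292×10⁹ s.
= 6.368×10⁵ h.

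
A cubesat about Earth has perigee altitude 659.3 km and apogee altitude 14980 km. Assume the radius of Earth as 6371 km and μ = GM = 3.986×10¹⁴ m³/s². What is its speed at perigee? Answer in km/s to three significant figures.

v ≈ 9.24 km/s

r_p = 6371 + 659.3 = 7030.3 km = 7.0303×10⁶ m.
r_a = 6371 + 14980 = 21351 km = 2.1351×10⁷ m.
Semi-major axis a = (r_p + r_a)/2 = 14191 km = 1.419×10⁷ m.
Vis-viva: v² = μ(2/r − 1/a) = 3.986×10¹⁴ × (2.845×10⁻⁷ − 7.047×10⁻⁸) = 8.531×10⁷ m²/s².
v = 9236 m/s = 9.236 km/s.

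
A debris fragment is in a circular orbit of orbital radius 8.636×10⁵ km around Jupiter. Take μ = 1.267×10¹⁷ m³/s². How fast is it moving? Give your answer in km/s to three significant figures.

r = 8.636×10⁵ km = 8.636×10⁸ m.
For a circular orbit v = √(μ/r) = √(1.267×10¹⁷ / 8.636×10⁸) = √(1.467×10⁸) = 12110 m/s.
That is 12.11 km/s.

v ≈ 12.1 km/s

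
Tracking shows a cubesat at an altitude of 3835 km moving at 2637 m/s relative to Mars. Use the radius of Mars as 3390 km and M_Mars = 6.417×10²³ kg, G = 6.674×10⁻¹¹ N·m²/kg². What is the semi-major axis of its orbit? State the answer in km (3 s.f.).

μ = GM = 6.674×10⁻¹¹ × 6.417×10²³ = 4.283×10¹³ m³/s².
r = 3390 + 3835 = 7225.0 km = 7.225×10⁶ m.
Vis-viva rearranged: 1/a = 2/r − v²/μ = 2.768×10⁻⁷ − 1.624×10⁻⁷ = 1.144×10⁻⁷ m⁻¹.
a = 8.738×10⁶ m = 8737.6 km.

a ≈ 8740 km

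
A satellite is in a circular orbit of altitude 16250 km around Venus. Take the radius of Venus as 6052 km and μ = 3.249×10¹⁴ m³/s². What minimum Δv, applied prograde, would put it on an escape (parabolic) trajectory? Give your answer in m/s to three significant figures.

r = 6052 + 16250 = 22302 km = 2.2302×10⁷ m.
Circular speed v_c = √(μ/r) = 3817 m/s.
Escape speed v_esc = √(2μ/r) = √2 × v_c = 5398 m/s.
Δv = v_esc − v_c = 1581 m/s.

Δv ≈ 1580 m/s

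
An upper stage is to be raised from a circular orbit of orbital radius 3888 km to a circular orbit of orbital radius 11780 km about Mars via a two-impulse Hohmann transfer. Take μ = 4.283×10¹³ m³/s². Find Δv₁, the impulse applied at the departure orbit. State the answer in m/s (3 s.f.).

Δv ≈ 751 m/s

r₁ = 3888 km = 3.888×10⁶ m.
r₂ = 11780 km = 1.178×10⁷ m.
Transfer ellipse a_t = (r₁ + r₂)/2 = 7.834×10⁶ m.
At r₁: circular v_c1 = √(μ/r₁) = 3319 m/s; transfer-periapsis v_p = √[μ(2/r₁ − 1/a_t)] = 4070 m/s.
Δv₁ = v_p − v_c1 = 750.9 m/s.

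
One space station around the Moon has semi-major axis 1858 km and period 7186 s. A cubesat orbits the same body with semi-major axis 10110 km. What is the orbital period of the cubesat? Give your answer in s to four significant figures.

T₂ ≈ 91210 s

Kepler's third law: T² ∝ a³, so T₂ = T₁ (a₂/a₁)^(3/2).
a₂/a₁ = 5.441, (a₂/a₁)^(3/2) = 12.69.
T₂ = 7186 × 12.69 = 91210 s.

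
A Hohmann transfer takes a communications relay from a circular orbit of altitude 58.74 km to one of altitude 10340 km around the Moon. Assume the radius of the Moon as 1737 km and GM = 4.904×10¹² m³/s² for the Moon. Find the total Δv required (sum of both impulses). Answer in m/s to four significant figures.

Δv_total ≈ 841.0 m/s

r₁ = 1737 + 58.74 = 1795.7 km = 1.7957×10⁶ m.
r₂ = 1737 + 10340 = 12077 km = 1.2077×10⁷ m.
Transfer ellipse a_t = (r₁ + r₂)/2 = 6.936×10⁶ m.
At r₁: circular v_c1 = √(μ/r₁) = 1653 m/s; transfer-perilune v_p = √[μ(2/r₁ − 1/a_t)] = 2181 m/s.
Δv₁ = v_p − v_c1 = 528.0 m/s.
At r₂: circular v_c2 = √(μ/r₂) = 637.2 m/s; transfer-apolune v_a = √[μ(2/r₂ − 1/a_t)] = 324.2 m/s.
Δv₂ = v_c2 − v_a = 313.0 m/s.
Total Δv = Δv₁ + Δv₂ = 841.0 m/s.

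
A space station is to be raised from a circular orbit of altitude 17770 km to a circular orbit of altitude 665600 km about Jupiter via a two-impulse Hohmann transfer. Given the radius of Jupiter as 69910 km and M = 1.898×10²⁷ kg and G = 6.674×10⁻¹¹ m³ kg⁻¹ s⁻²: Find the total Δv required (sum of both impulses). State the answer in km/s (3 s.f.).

Δv_total ≈ 19.9 km/s

μ = GM = 6.674×10⁻¹¹ × 1.898×10²⁷ = 1.267×10¹⁷ m³/s².
r₁ = 69910 + 17770 = 87680 km = 8.7680×10⁷ m.
r₂ = 69910 + 665600 = 735510 km = 7.3551×10⁸ m.
Transfer ellipse a_t = (r₁ + r₂)/2 = 4.116×10⁸ m.
At r₁: circular v_c1 = √(μ/r₁) = 38010 m/s; transfer-perijove v_p = √[μ(2/r₁ − 1/a_t)] = 50810 m/s.
Δv₁ = v_p − v_c1 = 12800 m/s.
At r₂: circular v_c2 = √(μ/r₂) = 13120 m/s; transfer-apojove v_a = √[μ(2/r₂ − 1/a_t)] = 6057 m/s.
Δv₂ = v_c2 − v_a = 7066 m/s.
Total Δv = Δv₁ + Δv₂ = 19870 m/s = 19.87 km/s.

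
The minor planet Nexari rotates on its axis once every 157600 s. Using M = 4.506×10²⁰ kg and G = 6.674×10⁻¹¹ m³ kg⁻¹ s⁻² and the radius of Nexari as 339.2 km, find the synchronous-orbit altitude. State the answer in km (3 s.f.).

μ = GM = 6.674×10⁻¹¹ × 4.506×10²⁰ = 3.007×10¹⁰ m³/s².
A synchronous orbit has period T, so by Kepler's third law a = (μT²/4π²)^(1/3).
μT²/4π² = 3.007×10¹⁰ × (1.576×10⁵)² / 39.48 = 1.892×10¹⁹ m³.
a = 2.665×10⁶ m = 2664.7 km.
Altitude h = a − R = 2664.7 − 339.2 = 2325.5 km.

h_sync ≈ 2330 km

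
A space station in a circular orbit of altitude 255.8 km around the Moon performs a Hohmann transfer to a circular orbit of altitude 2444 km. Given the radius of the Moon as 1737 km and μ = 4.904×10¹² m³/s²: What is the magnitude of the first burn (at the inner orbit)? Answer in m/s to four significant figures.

r₁ = 1737 + 255.8 = 1992.8 km = 1.9928×10⁶ m.
r₂ = 1737 + 2444 = 4181.0 km = 4.1810×10⁶ m.
Transfer ellipse a_t = (r₁ + r₂)/2 = 3.087×10⁶ m.
At r₁: circular v_c1 = √(μ/r₁) = 1569 m/s; transfer-perilune v_p = √[μ(2/r₁ − 1/a_t)] = 1826 m/s.
Δv₁ = v_p − v_c1 = 257.0 m/s.

Δv ≈ 257.0 m/s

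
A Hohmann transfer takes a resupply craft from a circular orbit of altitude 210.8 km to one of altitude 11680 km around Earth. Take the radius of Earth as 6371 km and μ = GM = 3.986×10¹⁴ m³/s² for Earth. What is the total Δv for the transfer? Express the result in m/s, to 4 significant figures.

Δv_total ≈ 2903 m/s

r₁ = 6371 + 210.8 = 6581.8 km = 6.5818×10⁶ m.
r₂ = 6371 + 11680 = 18051 km = 1.8051×10⁷ m.
Transfer ellipse a_t = (r₁ + r₂)/2 = 1.232×10⁷ m.
At r₁: circular v_c1 = √(μ/r₁) = 7782 m/s; transfer-perigee v_p = √[μ(2/r₁ − 1/a_t)] = 9421 m/s.
Δv₁ = v_p − v_c1 = 1639 m/s.
At r₂: circular v_c2 = √(μ/r₂) = 4699 m/s; transfer-apogee v_a = √[μ(2/r₂ − 1/a_t)] = 3435 m/s.
Δv₂ = v_c2 − v_a = 1264 m/s.
Total Δv = Δv₁ + Δv₂ = 2903 m/s.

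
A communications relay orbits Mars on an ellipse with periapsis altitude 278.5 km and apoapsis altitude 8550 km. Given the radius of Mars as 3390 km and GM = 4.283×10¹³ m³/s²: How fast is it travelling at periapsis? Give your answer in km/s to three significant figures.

v ≈ 4.23 km/s

r_p = 3390 + 278.5 = 3668.5 km = 3.6685×10⁶ m.
r_a = 3390 + 8550 = 11940 km = 1.1940×10⁷ m.
Semi-major axis a = (r_p + r_a)/2 = 7804.2 km = 7.804×10⁶ m.
Vis-viva: v² = μ(2/r − 1/a) = 4.283×10¹³ × (5.452×10⁻⁷ − 1.281×10⁻⁷) = 1.786×10⁷ m²/s².
v = 4226 m/s = 4.226 km/s.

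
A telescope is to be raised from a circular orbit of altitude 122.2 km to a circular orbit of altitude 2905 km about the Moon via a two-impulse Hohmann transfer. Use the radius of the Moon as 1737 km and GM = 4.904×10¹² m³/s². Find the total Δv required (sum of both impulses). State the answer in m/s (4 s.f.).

r₁ = 1737 + 122.2 = 1859.2 km = 1.8592×10⁶ m.
r₂ = 1737 + 2905 = 4642.0 km = 4.6420×10⁶ m.
Transfer ellipse a_t = (r₁ + r₂)/2 = 3.251×10⁶ m.
At r₁: circular v_c1 = √(μ/r₁) = 1624 m/s; transfer-perilune v_p = √[μ(2/r₁ − 1/a_t)] = 1941 m/s.
Δv₁ = v_p − v_c1 = 316.7 m/s.
At r₂: circular v_c2 = √(μ/r₂) = 1028 m/s; transfer-apolune v_a = √[μ(2/r₂ − 1/a_t)] = 777.3 m/s.
Δv₂ = v_c2 − v_a = 250.5 m/s.
Total Δv = Δv₁ + Δv₂ = 567.2 m/s.

Δv_total ≈ 567.2 m/s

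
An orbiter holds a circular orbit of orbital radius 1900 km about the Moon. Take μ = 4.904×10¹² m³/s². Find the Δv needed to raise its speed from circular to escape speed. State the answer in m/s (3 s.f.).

Δv ≈ 665 m/s

r = 1900 km = 1.900×10⁶ m.
Circular speed v_c = √(μ/r) = 1607 m/s.
Escape speed v_esc = √(2μ/r) = √2 × v_c = 2272 m/s.
Δv = v_esc − v_c = 665.5 m/s.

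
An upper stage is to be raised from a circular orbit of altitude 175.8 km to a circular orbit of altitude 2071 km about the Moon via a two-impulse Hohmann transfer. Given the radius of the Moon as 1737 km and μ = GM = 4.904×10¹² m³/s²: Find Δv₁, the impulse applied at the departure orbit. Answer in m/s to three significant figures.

r₁ = 1737 + 175.8 = 1912.8 km = 1.9128×10⁶ m.
r₂ = 1737 + 2071 = 3808.0 km = 3.8080×10⁶ m.
Transfer ellipse a_t = (r₁ + r₂)/2 = 2.860×10⁶ m.
At r₁: circular v_c1 = √(μ/r₁) = 1601 m/s; transfer-perilune v_p = √[μ(2/r₁ − 1/a_t)] = 1847 m/s.
Δv₁ = v_p − v_c1 = 246.3 m/s.

Δv ≈ 246 m/s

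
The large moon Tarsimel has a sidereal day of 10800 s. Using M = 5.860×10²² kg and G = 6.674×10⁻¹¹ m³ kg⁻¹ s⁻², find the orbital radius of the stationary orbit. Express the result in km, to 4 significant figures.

μ = GM = 6.674×10⁻¹¹ × 5.860×10²² = 3.911×10¹² m³/s².
A synchronous orbit has period T, so by Kepler's third law a = (μT²/4π²)^(1/3).
μT²/4π² = 3.911×10¹² × (1.080×10⁴)² / 39.48 = 1.156×10¹⁹ m³.
a = 2.261×10⁶ m = 2260.8 km.

r_sync ≈ 2261 km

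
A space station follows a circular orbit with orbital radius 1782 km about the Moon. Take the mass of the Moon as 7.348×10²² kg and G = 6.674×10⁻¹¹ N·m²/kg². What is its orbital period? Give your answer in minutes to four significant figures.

T ≈ 112.5 minutes

μ = GM = 6.674×10⁻¹¹ × 7.348×10²² = 4.904×10¹² m³/s².
r = 1782 km = 1.782×10⁶ m.
Kepler's third law: T = 2π√(r³/μ) = 2π√((1.782×10⁶)³ / 4.904×10¹²).
r³/μ = 1.154×10⁶ s², so T = 2π × 1.074×10³ = 6.749×10³ s.
Converting: 6.749×10³ s ÷ 60.00 = 112.5 minutes.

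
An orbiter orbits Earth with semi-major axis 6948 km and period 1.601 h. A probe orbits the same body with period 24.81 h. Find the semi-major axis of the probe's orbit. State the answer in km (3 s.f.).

a₂ ≈ 43200 km

Kepler's third law: a³ ∝ T², so a₂ = a₁ (T₂/T₁)^(2/3).
T₂/T₁ = 15.50, (T₂/T₁)^(2/3) = 6.216.
a₂ = 6948 × 6.216 = 43190 km.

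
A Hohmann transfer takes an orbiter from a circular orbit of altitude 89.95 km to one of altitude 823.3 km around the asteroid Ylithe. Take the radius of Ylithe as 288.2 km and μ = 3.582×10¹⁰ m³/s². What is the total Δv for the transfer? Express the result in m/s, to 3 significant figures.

r₁ = 288.2 + 89.95 = 378.15 km = 3.7815×10⁵ m.
r₂ = 288.2 + 823.3 = 1111.5 km = 1.1115×10⁶ m.
Transfer ellipse a_t = (r₁ + r₂)/2 = 7.448×10⁵ m.
At r₁: circular v_c1 = √(μ/r₁) = 307.8 m/s; transfer-periapsis v_p = √[μ(2/r₁ − 1/a_t)] = 376.0 m/s.
Δv₁ = v_p − v_c1 = 68.20 m/s.
At r₂: circular v_c2 = √(μ/r₂) = 179.5 m/s; transfer-apoapsis v_a = √[μ(2/r₂ − 1/a_t)] = 127.9 m/s.
Δv₂ = v_c2 − v_a = 51.61 m/s.
Total Δv = Δv₁ + Δv₂ = 119.8 m/s.

Δv_total ≈ 120 m/s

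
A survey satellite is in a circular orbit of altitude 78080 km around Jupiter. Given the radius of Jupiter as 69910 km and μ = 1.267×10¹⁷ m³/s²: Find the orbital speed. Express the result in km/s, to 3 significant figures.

r = 69910 + 78080 = 147990 km = 1.4799×10⁸ m.
For a circular orbit v = √(μ/r) = √(1.267×10¹⁷ / 1.480×10⁸) = √(8.561×10⁸) = 29260 m/s.
That is 29.26 km/s.

v ≈ 29.3 km/s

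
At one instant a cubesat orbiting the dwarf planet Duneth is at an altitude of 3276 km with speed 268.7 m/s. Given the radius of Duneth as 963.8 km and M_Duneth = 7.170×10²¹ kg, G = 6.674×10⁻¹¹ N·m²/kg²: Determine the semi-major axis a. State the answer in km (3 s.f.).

a ≈ 3120 km

μ = GM = 6.674×10⁻¹¹ × 7.170×10²¹ = 4.785×10¹¹ m³/s².
r = 963.8 + 3276 = 4239.8 km = 4.240×10⁶ m.
Specific orbital energy ε = v²/2 − μ/r = (268.7)²/2 − 4.785×10¹¹/4.240×10⁶ = -7.677×10⁴ J/kg.
Since ε = −μ/(2a), a = −μ/(2ε) = 3.117×10⁶ m = 3116.8 km.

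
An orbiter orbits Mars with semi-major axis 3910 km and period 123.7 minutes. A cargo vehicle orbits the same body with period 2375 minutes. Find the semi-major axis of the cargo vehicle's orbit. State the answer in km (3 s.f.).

Kepler's third law: a³ ∝ T², so a₂ = a₁ (T₂/T₁)^(2/3).
T₂/T₁ = 19.20, (T₂/T₁)^(2/3) = 7.170.
a₂ = 3910 × 7.170 = 28040 km.

a₂ ≈ 28000 km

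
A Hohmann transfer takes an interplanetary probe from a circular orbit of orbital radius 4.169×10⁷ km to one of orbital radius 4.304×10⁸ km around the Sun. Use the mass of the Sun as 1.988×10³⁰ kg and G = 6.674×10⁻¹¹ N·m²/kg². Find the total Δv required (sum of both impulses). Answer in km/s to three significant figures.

μ = GM = 6.674×10⁻¹¹ × 1.988×10³⁰ = 1.327×10²⁰ m³/s².
r₁ = 4.169×10⁷ km = 4.169×10¹⁰ m.
r₂ = 4.304×10⁸ km = 4.304×10¹¹ m.
Transfer ellipse a_t = (r₁ + r₂)/2 = 2.360×10¹¹ m.
At r₁: circular v_c1 = √(μ/r₁) = 56410 m/s; transfer-perihelion v_p = √[μ(2/r₁ − 1/a_t)] = 76180 m/s.
Δv₁ = v_p − v_c1 = 19760 m/s.
At r₂: circular v_c2 = √(μ/r₂) = 17560 m/s; transfer-aphelion v_a = √[μ(2/r₂ − 1/a_t)] = 7379 m/s.
Δv₂ = v_c2 − v_a = 10180 m/s.
Total Δv = Δv₁ + Δv₂ = 29940 m/s = 29.94 km/s.

Δv_total ≈ 29.9 km/s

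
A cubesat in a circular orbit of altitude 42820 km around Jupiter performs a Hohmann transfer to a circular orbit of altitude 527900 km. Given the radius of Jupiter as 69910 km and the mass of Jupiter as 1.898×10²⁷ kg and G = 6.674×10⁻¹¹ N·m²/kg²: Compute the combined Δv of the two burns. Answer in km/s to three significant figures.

μ = GM = 6.674×10⁻¹¹ × 1.898×10²⁷ = 1.267×10¹⁷ m³/s².
r₁ = 69910 + 42820 = 112730 km = 1.1273×10⁸ m.
r₂ = 69910 + 527900 = 597810 km = 5.9781×10⁸ m.
Transfer ellipse a_t = (r₁ + r₂)/2 = 3.553×10⁸ m.
At r₁: circular v_c1 = √(μ/r₁) = 33520 m/s; transfer-perijove v_p = √[μ(2/r₁ − 1/a_t)] = 43480 m/s.
Δv₁ = v_p − v_c1 = 9962 m/s.
At r₂: circular v_c2 = √(μ/r₂) = 14560 m/s; transfer-apojove v_a = √[μ(2/r₂ − 1/a_t)] = 8200 m/s.
Δv₂ = v_c2 − v_a = 6357 m/s.
Total Δv = Δv₁ + Δv₂ = 16320 m/s = 16.32 km/s.

Δv_total ≈ 16.3 km/s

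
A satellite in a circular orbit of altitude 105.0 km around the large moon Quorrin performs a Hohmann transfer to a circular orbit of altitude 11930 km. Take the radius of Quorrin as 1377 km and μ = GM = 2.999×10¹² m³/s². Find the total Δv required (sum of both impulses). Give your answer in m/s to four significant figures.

Δv_total ≈ 748.0 m/s

r₁ = 1377 + 105.0 = 1482.0 km = 1.4820×10⁶ m.
r₂ = 1377 + 11930 = 13307 km = 1.3307×10⁷ m.
Transfer ellipse a_t = (r₁ + r₂)/2 = 7.394×10⁶ m.
At r₁: circular v_c1 = √(μ/r₁) = 1423 m/s; transfer-periapsis v_p = √[μ(2/r₁ − 1/a_t)] = 1908 m/s.
Δv₁ = v_p − v_c1 = 485.8 m/s.
At r₂: circular v_c2 = √(μ/r₂) = 474.7 m/s; transfer-apoapsis v_a = √[μ(2/r₂ − 1/a_t)] = 212.5 m/s.
Δv₂ = v_c2 − v_a = 262.2 m/s.
Total Δv = Δv₁ + Δv₂ = 748.0 m/s.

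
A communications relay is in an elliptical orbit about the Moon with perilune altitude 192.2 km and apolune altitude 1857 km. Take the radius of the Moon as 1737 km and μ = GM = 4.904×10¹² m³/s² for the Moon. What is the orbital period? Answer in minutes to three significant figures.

T ≈ 217 minutes

r_p = 1737 + 192.2 = 1929.2 km = 1.9292×10⁶ m.
r_a = 1737 + 1857 = 3594.0 km = 3.5940×10⁶ m.
Semi-major axis a = (r_p + r_a)/2 = (1929.2 + 3594.0)/2 = 2761.6 km = 2.762×10⁶ m.
By Kepler's third law T = 2π√(a³/μ) = 2π × 2.072×10³ = 1.302×10⁴ s.
= 217.0 minutes.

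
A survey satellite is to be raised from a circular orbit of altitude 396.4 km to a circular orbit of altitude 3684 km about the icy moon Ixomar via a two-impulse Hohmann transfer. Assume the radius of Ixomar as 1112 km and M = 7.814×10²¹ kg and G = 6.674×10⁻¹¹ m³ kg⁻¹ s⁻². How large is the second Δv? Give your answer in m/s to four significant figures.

μ = GM = 6.674×10⁻¹¹ × 7.814×10²¹ = 5.215×10¹¹ m³/s².
r₁ = 1112 + 396.4 = 1508.4 km = 1.5084×10⁶ m.
r₂ = 1112 + 3684 = 4796.0 km = 4.7960×10⁶ m.
Transfer ellipse a_t = (r₁ + r₂)/2 = 3.152×10⁶ m.
At r₁: circular v_c1 = √(μ/r₁) = 588.0 m/s; transfer-periapsis v_p = √[μ(2/r₁ − 1/a_t)] = 725.3 m/s.
At r₂: circular v_c2 = √(μ/r₂) = 329.8 m/s; transfer-apoapsis v_a = √[μ(2/r₂ − 1/a_t)] = 228.1 m/s.
Δv₂ = v_c2 − v_a = 101.6 m/s.

Δv ≈ 101.6 m/s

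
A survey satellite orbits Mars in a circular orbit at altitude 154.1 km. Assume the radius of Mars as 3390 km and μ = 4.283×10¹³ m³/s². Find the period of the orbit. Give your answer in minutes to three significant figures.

r = 3390 + 154.1 = 3544.1 km = 3.5441×10⁶ m.
Kepler's third law: T = 2π√(r³/μ) = 2π√((3.544×10⁶)³ / 4.283×10¹³).
r³/μ = 1.039×10⁶ s², so T = 2π × 1.019×10³ = 6.406×10³ s.
Converting: 6.406×10³ s ÷ 60.00 = 106.8 minutes.

T ≈ 107 minutes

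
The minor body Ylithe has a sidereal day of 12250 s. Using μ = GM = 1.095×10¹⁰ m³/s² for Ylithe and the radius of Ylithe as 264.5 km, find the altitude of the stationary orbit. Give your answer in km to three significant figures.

A synchronous orbit has period T, so by Kepler's third law a = (μT²/4π²)^(1/3).
μT²/4π² = 1.095×10¹⁰ × (1.225×10⁴)² / 39.48 = 4.162×10¹⁶ m³.
a = 3.466×10⁵ m = 346.56 km.
Altitude h = a − R = 346.56 − 264.5 = 82.058 km.

h_sync ≈ 82.1 km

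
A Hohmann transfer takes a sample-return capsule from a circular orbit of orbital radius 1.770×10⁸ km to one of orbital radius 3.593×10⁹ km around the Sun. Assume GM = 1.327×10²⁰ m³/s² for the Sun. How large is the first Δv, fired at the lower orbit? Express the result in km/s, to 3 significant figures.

Δv ≈ 10.4 km/s

r₁ = 1.770×10⁸ km = 1.770×10¹¹ m.
r₂ = 3.593×10⁹ km = 3.593×10¹² m.
Transfer ellipse a_t = (r₁ + r₂)/2 = 1.885×10¹² m.
At r₁: circular v_c1 = √(μ/r₁) = 27380 m/s; transfer-perihelion v_p = √[μ(2/r₁ − 1/a_t)] = 37800 m/s.
Δv₁ = v_p − v_c1 = 10420 m/s.
= 10.42 km/s.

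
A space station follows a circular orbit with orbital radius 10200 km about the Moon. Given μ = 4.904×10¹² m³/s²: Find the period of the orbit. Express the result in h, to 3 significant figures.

r = 10200 km = 1.020×10⁷ m.
Kepler's third law: T = 2π√(r³/μ) = 2π√((1.020×10⁷)³ / 4.904×10¹²).
r³/μ = 2.164×10⁸ s², so T = 2π × 1.471×10⁴ = 9.243×10⁴ s.
Converting: 9.243×10⁴ s ÷ 3600 = 25.67 h.

T ≈ 25.7 h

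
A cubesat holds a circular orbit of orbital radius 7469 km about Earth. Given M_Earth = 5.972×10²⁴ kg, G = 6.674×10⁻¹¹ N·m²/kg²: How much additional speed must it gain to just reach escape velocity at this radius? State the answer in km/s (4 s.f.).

μ = GM = 6.674×10⁻¹¹ × 5.972×10²⁴ = 3.986×10¹⁴ m³/s².
r = 7469 km = 7.469×10⁶ m.
Circular speed v_c = √(μ/r) = 7305 m/s.
Escape speed v_esc = √(2μ/r) = √2 × v_c = 10330 m/s.
Δv = v_esc − v_c = 3026 m/s = 3.026 km/s.

Δv ≈ 3.026 km/s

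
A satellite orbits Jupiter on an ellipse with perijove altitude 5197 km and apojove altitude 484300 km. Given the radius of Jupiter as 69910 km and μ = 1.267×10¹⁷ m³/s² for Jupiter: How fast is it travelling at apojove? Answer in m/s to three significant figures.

v ≈ 7390 m/s

r_p = 69910 + 5197 = 75107 km = 7.5107×10⁷ m.
r_a = 69910 + 484300 = 554210 km = 5.5421×10⁸ m.
Semi-major axis a = (r_p + r_a)/2 = 3.1466×10⁵ km = 3.147×10⁸ m.
Vis-viva: v² = μ(2/r − 1/a) = 1.267×10¹⁷ × (3.609×10⁻⁹ − 3.178×10⁻⁹) = 5.457×10⁷ m²/s².
v = 7387 m/s.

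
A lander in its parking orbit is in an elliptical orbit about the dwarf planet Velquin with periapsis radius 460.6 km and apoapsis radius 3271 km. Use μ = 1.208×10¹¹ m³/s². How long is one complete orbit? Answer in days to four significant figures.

Semi-major axis a = (r_p + r_a)/2 = (460.60 + 3271.0)/2 = 1865.8 km = 1.866×10⁶ m.
By Kepler's third law T = 2π√(a³/μ) = 2π × 7.333×10³ = 4.607×10⁴ s.
= 0.5332 days.

T ≈ 0.5332 days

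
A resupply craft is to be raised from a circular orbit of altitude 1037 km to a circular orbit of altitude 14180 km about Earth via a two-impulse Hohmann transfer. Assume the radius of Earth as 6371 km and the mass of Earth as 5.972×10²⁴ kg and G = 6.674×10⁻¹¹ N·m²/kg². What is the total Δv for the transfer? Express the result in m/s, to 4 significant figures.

μ = GM = 6.674×10⁻¹¹ × 5.972×10²⁴ = 3.986×10¹⁴ m³/s².
r₁ = 6371 + 1037 = 7408.0 km = 7.4080×10⁶ m.
r₂ = 6371 + 14180 = 20551 km = 2.0551×10⁷ m.
Transfer ellipse a_t = (r₁ + r₂)/2 = 1.398×10⁷ m.
At r₁: circular v_c1 = √(μ/r₁) = 7335 m/s; transfer-perigee v_p = √[μ(2/r₁ − 1/a_t)] = 8894 m/s.
Δv₁ = v_p − v_c1 = 1558 m/s.
At r₂: circular v_c2 = √(μ/r₂) = 4404 m/s; transfer-apogee v_a = √[μ(2/r₂ − 1/a_t)] = 3206 m/s.
Δv₂ = v_c2 − v_a = 1198 m/s.
Total Δv = Δv₁ + Δv₂ = 2757 m/s.

Δv_total ≈ 2757 m/s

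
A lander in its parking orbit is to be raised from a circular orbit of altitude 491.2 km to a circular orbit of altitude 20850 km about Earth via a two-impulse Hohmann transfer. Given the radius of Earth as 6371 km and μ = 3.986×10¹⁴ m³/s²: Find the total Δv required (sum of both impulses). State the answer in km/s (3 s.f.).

r₁ = 6371 + 491.2 = 6862.2 km = 6.8622×10⁶ m.
r₂ = 6371 + 20850 = 27221 km = 2.7221×10⁷ m.
Transfer ellipse a_t = (r₁ + r₂)/2 = 1.704×10⁷ m.
At r₁: circular v_c1 = √(μ/r₁) = 7621 m/s; transfer-perigee v_p = √[μ(2/r₁ − 1/a_t)] = 9632 m/s.
Δv₁ = v_p − v_c1 = 2011 m/s.
At r₂: circular v_c2 = √(μ/r₂) = 3827 m/s; transfer-apogee v_a = √[μ(2/r₂ − 1/a_t)] = 2428 m/s.
Δv₂ = v_c2 − v_a = 1398 m/s.
Total Δv = Δv₁ + Δv₂ = 3409 m/s = 3.409 km/s.

Δv_total ≈ 3.41 km/s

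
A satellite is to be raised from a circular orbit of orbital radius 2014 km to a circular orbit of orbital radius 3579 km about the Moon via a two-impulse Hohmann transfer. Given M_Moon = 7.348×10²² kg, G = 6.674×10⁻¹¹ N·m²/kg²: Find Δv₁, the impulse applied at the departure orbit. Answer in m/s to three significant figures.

μ = GM = 6.674×10⁻¹¹ × 7.348×10²² = 4.904×10¹² m³/s².
r₁ = 2014 km = 2.014×10⁶ m.
r₂ = 3579 km = 3.579×10⁶ m.
Transfer ellipse a_t = (r₁ + r₂)/2 = 2.796×10⁶ m.
At r₁: circular v_c1 = √(μ/r₁) = 1560 m/s; transfer-perilune v_p = √[μ(2/r₁ − 1/a_t)] = 1765 m/s.
Δv₁ = v_p − v_c1 = 204.9 m/s.

Δv ≈ 205 m/s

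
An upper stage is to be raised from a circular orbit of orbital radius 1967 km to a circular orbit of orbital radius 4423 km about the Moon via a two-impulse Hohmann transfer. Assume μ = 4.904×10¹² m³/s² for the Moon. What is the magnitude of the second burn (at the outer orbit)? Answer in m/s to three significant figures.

r₁ = 1967 km = 1.967×10⁶ m.
r₂ = 4423 km = 4.423×10⁶ m.
Transfer ellipse a_t = (r₁ + r₂)/2 = 3.195×10⁶ m.
At r₁: circular v_c1 = √(μ/r₁) = 1579 m/s; transfer-perilune v_p = √[μ(2/r₁ − 1/a_t)] = 1858 m/s.
At r₂: circular v_c2 = √(μ/r₂) = 1053 m/s; transfer-apolune v_a = √[μ(2/r₂ − 1/a_t)] = 826.2 m/s.
Δv₂ = v_c2 − v_a = 226.8 m/s.

Δv ≈ 227 m/s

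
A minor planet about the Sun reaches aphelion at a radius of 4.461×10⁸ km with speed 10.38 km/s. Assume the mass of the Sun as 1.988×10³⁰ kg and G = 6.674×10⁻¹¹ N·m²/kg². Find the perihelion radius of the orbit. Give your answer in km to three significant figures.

perihelion radius ≈ 9.87×10⁷ km

μ = GM = 6.674×10⁻¹¹ × 1.988×10³⁰ = 1.327×10²⁰ m³/s².
r_a = 4.461×10¹¹ m.
Specific energy ε = v²/2 − μ/r = -2.435×10⁸ J/kg, so a = −μ/(2ε) = 2.724×10¹¹ m.
The apsides satisfy r_p + r_a = 2a, so the perihelion radius is 2a − r_a = 9.868×10¹⁰ m = 9.8676×10⁷ km.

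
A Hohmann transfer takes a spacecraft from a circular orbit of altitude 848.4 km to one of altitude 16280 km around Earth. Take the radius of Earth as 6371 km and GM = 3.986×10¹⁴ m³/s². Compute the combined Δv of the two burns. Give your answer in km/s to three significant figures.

r₁ = 6371 + 848.4 = 7219.4 km = 7.2194×10⁶ m.
r₂ = 6371 + 16280 = 22651 km = 2.2651×10⁷ m.
Transfer ellipse a_t = (r₁ + r₂)/2 = 1.494×10⁷ m.
At r₁: circular v_c1 = √(μ/r₁) = 7431 m/s; transfer-perigee v_p = √[μ(2/r₁ − 1/a_t)] = 9151 m/s.
Δv₁ = v_p − v_c1 = 1720 m/s.
At r₂: circular v_c2 = √(μ/r₂) = 4195 m/s; transfer-apogee v_a = √[μ(2/r₂ − 1/a_t)] = 2917 m/s.
Δv₂ = v_c2 − v_a = 1278 m/s.
Total Δv = Δv₁ + Δv₂ = 2999 m/s = 2.999 km/s.

Δv_total ≈ 3.00 km/s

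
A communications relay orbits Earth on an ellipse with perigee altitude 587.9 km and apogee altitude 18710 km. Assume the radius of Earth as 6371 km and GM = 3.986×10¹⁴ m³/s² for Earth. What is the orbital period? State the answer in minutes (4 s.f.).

T ≈ 336.3 minutes

r_p = 6371 + 587.9 = 6958.9 km = 6.9589×10⁶ m.
r_a = 6371 + 18710 = 25081 km = 2.5081×10⁷ m.
Semi-major axis a = (r_p + r_a)/2 = (6958.9 + 25081)/2 = 16020 km = 1.602×10⁷ m.
By Kepler's third law T = 2π√(a³/μ) = 2π × 3.212×10³ = 2.018×10⁴ s.
= 336.3 minutes.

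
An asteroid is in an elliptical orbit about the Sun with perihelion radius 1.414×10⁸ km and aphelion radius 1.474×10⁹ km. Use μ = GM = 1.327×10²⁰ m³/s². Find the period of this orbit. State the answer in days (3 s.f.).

Semi-major axis a = (r_p + r_a)/2 = (1.4140×10⁸ + 1.4740×10⁹)/2 = 8.0770×10⁸ km = 8.077×10¹¹ m.
By Kepler's third law T = 2π√(a³/μ) = 2π × 6.301×10⁷ = 3.959×10⁸ s.
= 4583 days.

T ≈ 4580 days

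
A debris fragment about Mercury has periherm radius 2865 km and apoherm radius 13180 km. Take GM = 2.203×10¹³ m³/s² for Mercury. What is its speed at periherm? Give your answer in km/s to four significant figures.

v ≈ 3.554 km/s

Semi-major axis a = (r_p + r_a)/2 = 8022.5 km = 8.022×10⁶ m.
Vis-viva: v² = μ(2/r − 1/a) = 2.203×10¹³ × (6.981×10⁻⁷ − 1.246×10⁻⁷) = 1.263×10⁷ m²/s².
v = 3554 m/s = 3.554 km/s.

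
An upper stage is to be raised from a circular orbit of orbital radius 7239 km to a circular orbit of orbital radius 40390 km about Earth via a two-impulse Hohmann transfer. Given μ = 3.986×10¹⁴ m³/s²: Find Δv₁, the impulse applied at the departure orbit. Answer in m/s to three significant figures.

Δv ≈ 2240 m/s

r₁ = 7239 km = 7.239×10⁶ m.
r₂ = 40390 km = 4.039×10⁷ m.
Transfer ellipse a_t = (r₁ + r₂)/2 = 2.381×10⁷ m.
At r₁: circular v_c1 = √(μ/r₁) = 7420 m/s; transfer-perigee v_p = √[μ(2/r₁ − 1/a_t)] = 9664 m/s.
Δv₁ = v_p − v_c1 = 2243 m/s.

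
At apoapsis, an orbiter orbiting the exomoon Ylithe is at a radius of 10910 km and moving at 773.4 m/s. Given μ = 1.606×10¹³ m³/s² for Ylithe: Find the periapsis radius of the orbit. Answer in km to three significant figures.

r_a = 1.091×10⁷ m.
Specific energy ε = v²/2 − μ/r = -1.173×10⁶ J/kg, so a = −μ/(2ε) = 6.846×10⁶ m.
The apsides satisfy r_p + r_a = 2a, so the periapsis radius is 2a − r_a = 2.782×10⁶ m = 2781.7 km.

periapsis radius ≈ 2780 km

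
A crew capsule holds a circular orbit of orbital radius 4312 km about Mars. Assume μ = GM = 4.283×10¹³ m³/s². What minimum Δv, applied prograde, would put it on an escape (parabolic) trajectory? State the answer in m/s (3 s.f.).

r = 4312 km = 4.312×10⁶ m.
Circular speed v_c = √(μ/r) = 3152 m/s.
Escape speed v_esc = √(2μ/r) = √2 × v_c = 4457 m/s.
Δv = v_esc − v_c = 1305 m/s.

Δv ≈ 1310 m/s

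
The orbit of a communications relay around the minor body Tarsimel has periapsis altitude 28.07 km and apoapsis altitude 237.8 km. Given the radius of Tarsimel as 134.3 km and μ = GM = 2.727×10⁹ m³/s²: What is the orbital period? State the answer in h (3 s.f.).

r_p = 134.3 + 28.07 = 162.37 km = 1.6237×10⁵ m.
r_a = 134.3 + 237.8 = 372.10 km = 3.7210×10⁵ m.
Semi-major axis a = (r_p + r_a)/2 = (162.37 + 372.10)/2 = 267.24 km = 2.672×10⁵ m.
By Kepler's third law T = 2π√(a³/μ) = 2π × 2.645×10³ = 1.662×10⁴ s.
= 4.617 h.

T ≈ 4.62 h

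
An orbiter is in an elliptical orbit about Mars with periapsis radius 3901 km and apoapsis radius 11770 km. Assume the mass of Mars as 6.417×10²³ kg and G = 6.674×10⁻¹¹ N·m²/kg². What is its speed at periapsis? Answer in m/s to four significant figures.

μ = GM = 6.674×10⁻¹¹ × 6.417×10²³ = 4.283×10¹³ m³/s².
Semi-major axis a = (r_p + r_a)/2 = 7835.5 km = 7.836×10⁶ m.
Vis-viva: v² = μ(2/r − 1/a) = 4.283×10¹³ × (5.127×10⁻⁷ − 1.276×10⁻⁷) = 1.649×10⁷ m²/s².
v = 4061 m/s.

v ≈ 4061 m/s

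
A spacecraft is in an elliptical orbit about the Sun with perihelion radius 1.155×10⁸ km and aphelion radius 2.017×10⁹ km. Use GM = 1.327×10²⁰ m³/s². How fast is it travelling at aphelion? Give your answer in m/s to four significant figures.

v ≈ 2670 m/s

Semi-major axis a = (r_p + r_a)/2 = 1.0662×10⁹ km = 1.066×10¹² m.
Vis-viva: v² = μ(2/r − 1/a) = 1.327×10²⁰ × (9.916×10⁻¹³ − 9.379×10⁻¹³) = 7.127×10⁶ m²/s².
v = 2670 m/s.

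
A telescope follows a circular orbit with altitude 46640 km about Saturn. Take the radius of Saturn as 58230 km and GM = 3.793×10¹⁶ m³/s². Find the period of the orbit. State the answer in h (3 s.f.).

r = 58230 + 46640 = 104870 km = 1.0487×10⁸ m.
Kepler's third law: T = 2π√(r³/μ) = 2π√((1.049×10⁸)³ / 3.793×10¹⁶).
r³/μ = 3.041×10⁷ s², so T = 2π × 5.514×10³ = 3.465×10⁴ s.
Converting: 3.465×10⁴ s ÷ 3600 = 9.624 h.

T ≈ 9.62 h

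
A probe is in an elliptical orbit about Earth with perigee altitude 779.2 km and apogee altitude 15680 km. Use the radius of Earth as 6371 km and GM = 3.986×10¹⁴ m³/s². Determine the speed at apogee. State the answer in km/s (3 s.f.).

v ≈ 2.98 km/s

r_p = 6371 + 779.2 = 7150.2 km = 7.1502×10⁶ m.
r_a = 6371 + 15680 = 22051 km = 2.2051×10⁷ m.
Semi-major axis a = (r_p + r_a)/2 = 14601 km = 1.460×10⁷ m.
Vis-viva: v² = μ(2/r − 1/a) = 3.986×10¹⁴ × (9.070×10⁻⁸ − 6.849×10⁻⁸) = 8.852×10⁶ m²/s².
v = 2975 m/s = 2.975 km/s.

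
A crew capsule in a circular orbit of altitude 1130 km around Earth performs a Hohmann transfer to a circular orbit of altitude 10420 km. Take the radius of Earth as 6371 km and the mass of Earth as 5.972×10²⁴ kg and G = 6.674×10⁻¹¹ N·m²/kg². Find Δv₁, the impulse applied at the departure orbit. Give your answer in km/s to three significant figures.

Δv ≈ 1.28 km/s

μ = GM = 6.674×10⁻¹¹ × 5.972×10²⁴ = 3.986×10¹⁴ m³/s².
r₁ = 6371 + 1130 = 7501.0 km = 7.5010×10⁶ m.
r₂ = 6371 + 10420 = 16791 km = 1.6791×10⁷ m.
Transfer ellipse a_t = (r₁ + r₂)/2 = 1.215×10⁷ m.
At r₁: circular v_c1 = √(μ/r₁) = 7289 m/s; transfer-perigee v_p = √[μ(2/r₁ − 1/a_t)] = 8571 m/s.
Δv₁ = v_p − v_c1 = 1281 m/s.
= 1.281 km/s.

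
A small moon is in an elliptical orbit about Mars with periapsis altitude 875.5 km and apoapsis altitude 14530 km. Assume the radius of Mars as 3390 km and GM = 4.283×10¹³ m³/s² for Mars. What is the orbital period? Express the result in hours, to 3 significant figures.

T ≈ 9.85 hours

r_p = 3390 + 875.5 = 4265.5 km = 4.2655×10⁶ m.
r_a = 3390 + 14530 = 17920 km = 1.7920×10⁷ m.
Semi-major axis a = (r_p + r_a)/2 = (4265.5 + 17920)/2 = 11093 km = 1.109×10⁷ m.
By Kepler's third law T = 2π√(a³/μ) = 2π × 5.645×10³ = 3.547×10⁴ s.
= 9.853 hours.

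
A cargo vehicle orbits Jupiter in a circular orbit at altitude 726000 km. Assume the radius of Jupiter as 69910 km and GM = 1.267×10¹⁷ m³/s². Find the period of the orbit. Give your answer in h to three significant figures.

T ≈ 110 h

r = 69910 + 726000 = 795910 km = 7.9591×10⁸ m.
Kepler's third law: T = 2π√(r³/μ) = 2π√((7.959×10⁸)³ / 1.267×10¹⁷).
r³/μ = 3.979×10⁹ s², so T = 2π × 6.308×10⁴ = 3.964×10⁵ s.
Converting: 3.964×10⁵ s ÷ 3600 = 110.1 h.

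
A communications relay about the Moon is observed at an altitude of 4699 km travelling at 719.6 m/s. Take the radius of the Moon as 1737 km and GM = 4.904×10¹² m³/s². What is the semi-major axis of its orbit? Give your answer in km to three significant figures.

a ≈ 4870 km

r = 1737 + 4699 = 6436.0 km = 6.436×10⁶ m.
Vis-viva rearranged: 1/a = 2/r − v²/μ = 3.108×10⁻⁷ − 1.056×10⁻⁷ = 2.052×10⁻⁷ m⁻¹.
a = 4.874×10⁶ m = 4874.2 km.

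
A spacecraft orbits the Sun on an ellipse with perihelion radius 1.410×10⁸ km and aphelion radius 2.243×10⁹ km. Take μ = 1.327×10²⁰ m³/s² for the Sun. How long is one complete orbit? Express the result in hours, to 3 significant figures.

T ≈ 197000 hours

Semi-major axis a = (r_p + r_a)/2 = (1.4100×10⁸ + 2.2430×10⁹)/2 = 1.1920×10⁹ km = 1.192×10¹² m.
By Kepler's third law T = 2π√(a³/μ) = 2π × 1.130×10⁸ = 7.098×10⁸ s.
= 1.972×10⁵ hours.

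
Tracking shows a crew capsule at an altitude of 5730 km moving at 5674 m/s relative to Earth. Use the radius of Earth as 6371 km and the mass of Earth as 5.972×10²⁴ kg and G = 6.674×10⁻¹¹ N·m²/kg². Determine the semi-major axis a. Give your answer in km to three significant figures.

a ≈ 11800 km

μ = GM = 6.674×10⁻¹¹ × 5.972×10²⁴ = 3.986×10¹⁴ m³/s².
r = 6371 + 5730 = 12101 km = 1.210×10⁷ m.
Vis-viva rearranged: 1/a = 2/r − v²/μ = 1.653×10⁻⁷ − 8.077×10⁻⁸ = 8.450×10⁻⁸ m⁻¹.
a = 1.183×10⁷ m = 11834 km.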